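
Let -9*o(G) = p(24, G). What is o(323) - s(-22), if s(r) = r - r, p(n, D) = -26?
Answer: 26/9 ≈ 2.8889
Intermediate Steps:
o(G) = 26/9 (o(G) = -⅑*(-26) = 26/9)
s(r) = 0
o(323) - s(-22) = 26/9 - 1*0 = 26/9 + 0 = 26/9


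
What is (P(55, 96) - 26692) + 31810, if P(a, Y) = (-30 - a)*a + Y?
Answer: 539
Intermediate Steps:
P(a, Y) = Y + a*(-30 - a) (P(a, Y) = a*(-30 - a) + Y = Y + a*(-30 - a))
(P(55, 96) - 26692) + 31810 = ((96 - 1*55**2 - 30*55) - 26692) + 31810 = ((96 - 1*3025 - 1650) - 26692) + 31810 = ((96 - 3025 - 1650) - 26692) + 31810 = (-4579 - 26692) + 31810 = -31271 + 31810 = 539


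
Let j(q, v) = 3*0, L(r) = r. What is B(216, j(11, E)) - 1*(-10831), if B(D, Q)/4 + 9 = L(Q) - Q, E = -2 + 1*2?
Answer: 10795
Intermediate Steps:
E = 0 (E = -2 + 2 = 0)
j(q, v) = 0
B(D, Q) = -36 (B(D, Q) = -36 + 4*(Q - Q) = -36 + 4*0 = -36 + 0 = -36)
B(216, j(11, E)) - 1*(-10831) = -36 - 1*(-10831) = -36 + 10831 = 10795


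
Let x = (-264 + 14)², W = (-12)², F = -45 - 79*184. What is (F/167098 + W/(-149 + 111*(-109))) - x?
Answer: -15989215206275/255827038 ≈ -62500.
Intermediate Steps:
F = -14581 (F = -45 - 14536 = -14581)
W = 144
x = 62500 (x = (-250)² = 62500)
(F/167098 + W/(-149 + 111*(-109))) - x = (-14581/167098 + 144/(-149 + 111*(-109))) - 1*62500 = (-14581*1/167098 + 144/(-149 - 12099)) - 62500 = (-14581/167098 + 144/(-12248)) - 62500 = (-14581/167098 + 144*(-1/12248)) - 62500 = (-14581/167098 - 18/1531) - 62500 = -25331275/255827038 - 62500 = -15989215206275/255827038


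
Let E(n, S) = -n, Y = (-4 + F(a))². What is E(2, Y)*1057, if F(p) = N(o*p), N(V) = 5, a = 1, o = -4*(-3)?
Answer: -2114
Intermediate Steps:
o = 12
F(p) = 5
Y = 1 (Y = (-4 + 5)² = 1² = 1)
E(2, Y)*1057 = -1*2*1057 = -2*1057 = -2114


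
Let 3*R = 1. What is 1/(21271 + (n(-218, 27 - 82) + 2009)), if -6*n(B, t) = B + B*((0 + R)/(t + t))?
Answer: 990/23083061 ≈ 4.2889e-5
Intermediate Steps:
R = ⅓ (R = (⅓)*1 = ⅓ ≈ 0.33333)
n(B, t) = -B/6 - B/(36*t) (n(B, t) = -(B + B*((0 + ⅓)/(t + t)))/6 = -(B + B*(1/(3*((2*t)))))/6 = -(B + B*((1/(2*t))/3))/6 = -(B + B*(1/(6*t)))/6 = -(B + B/(6*t))/6 = -B/6 - B/(36*t))
1/(21271 + (n(-218, 27 - 82) + 2009)) = 1/(21271 + ((-⅙*(-218) - 1/36*(-218)/(27 - 82)) + 2009)) = 1/(21271 + ((109/3 - 1/36*(-218)/(-55)) + 2009)) = 1/(21271 + ((109/3 - 1/36*(-218)*(-1/55)) + 2009)) = 1/(21271 + ((109/3 - 109/990) + 2009)) = 1/(21271 + (35861/990 + 2009)) = 1/(21271 + 2024771/990) = 1/(23083061/990) = 990/23083061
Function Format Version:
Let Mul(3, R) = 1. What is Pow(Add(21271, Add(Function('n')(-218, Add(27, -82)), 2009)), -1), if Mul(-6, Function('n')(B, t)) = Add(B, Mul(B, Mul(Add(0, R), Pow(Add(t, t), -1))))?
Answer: Rational(990, 23083061) ≈ 4.2889e-5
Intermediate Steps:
R = Rational(1, 3) (R = Mul(Rational(1, 3), 1) = Rational(1, 3) ≈ 0.33333)
Function('n')(B, t) = Add(Mul(Rational(-1, 6), B), Mul(Rational(-1, 36), B, Pow(t, -1))) (Function('n')(B, t) = Mul(Rational(-1, 6), Add(B, Mul(B, Mul(Add(0, Rational(1, 3)), Pow(Add(t, t), -1))))) = Mul(Rational(-1, 6), Add(B, Mul(B, Mul(Rational(1, 3), Pow(Mul(2, t), -1))))) = Mul(Rational(-1, 6), Add(B, Mul(B, Mul(Rational(1, 3), Mul(Rational(1, 2), Pow(t, -1)))))) = Mul(Rational(-1, 6), Add(B, Mul(B, Mul(Rational(1, 6), Pow(t, -1))))) = Mul(Rational(-1, 6), Add(B, Mul(Rational(1, 6), B, Pow(t, -1)))) = Add(Mul(Rational(-1, 6), B), Mul(Rational(-1, 36), B, Pow(t, -1))))
Pow(Add(21271, Add(Function('n')(-218, Add(27, -82)), 2009)), -1) = Pow(Add(21271, Add(Add(Mul(Rational(-1, 6), -218), Mul(Rational(-1, 36), -218, Pow(Add(27, -82), -1))), 2009)), -1) = Pow(Add(21271, Add(Add(Rational(109, 3), Mul(Rational(-1, 36), -218, Pow(-55, -1))), 2009)), -1) = Pow(Add(21271, Add(Add(Rational(109, 3), Mul(Rational(-1, 36), -218, Rational(-1, 55))), 2009)), -1) = Pow(Add(21271, Add(Add(Rational(109, 3), Rational(-109, 990)), 2009)), -1) = Pow(Add(21271, Add(Rational(35861, 990), 2009)), -1) = Pow(Add(21271, Rational(2024771, 990)), -1) = Pow(Rational(23083061, 990), -1) = Rational(990, 23083061)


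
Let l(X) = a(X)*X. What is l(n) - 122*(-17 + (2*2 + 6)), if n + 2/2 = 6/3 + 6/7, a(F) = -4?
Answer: 5926/7 ≈ 846.57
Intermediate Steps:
n = 13/7 (n = -1 + (6/3 + 6/7) = -1 + (6*(⅓) + 6*(⅐)) = -1 + (2 + 6/7) = -1 + 20/7 = 13/7 ≈ 1.8571)
l(X) = -4*X
l(n) - 122*(-17 + (2*2 + 6)) = -4*13/7 - 122*(-17 + (2*2 + 6)) = -52/7 - 122*(-17 + (4 + 6)) = -52/7 - 122*(-17 + 10) = -52/7 - 122*(-7) = -52/7 + 854 = 5926/7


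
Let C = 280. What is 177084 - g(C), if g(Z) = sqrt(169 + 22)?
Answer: 177084 - sqrt(191) ≈ 1.7707e+5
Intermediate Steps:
g(Z) = sqrt(191)
177084 - g(C) = 177084 - sqrt(191)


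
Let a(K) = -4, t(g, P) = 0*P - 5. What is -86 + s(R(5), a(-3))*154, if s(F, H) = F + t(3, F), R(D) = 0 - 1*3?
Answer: -1318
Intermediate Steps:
t(g, P) = -5 (t(g, P) = 0 - 5 = -5)
R(D) = -3 (R(D) = 0 - 3 = -3)
s(F, H) = -5 + F (s(F, H) = F - 5 = -5 + F)
-86 + s(R(5), a(-3))*154 = -86 + (-5 - 3)*154 = -86 - 8*154 = -86 - 1232 = -1318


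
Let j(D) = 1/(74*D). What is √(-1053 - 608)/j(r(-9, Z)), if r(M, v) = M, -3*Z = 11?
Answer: -666*I*√1661 ≈ -27143.0*I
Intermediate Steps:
Z = -11/3 (Z = -⅓*11 = -11/3 ≈ -3.6667)
j(D) = 1/(74*D)
√(-1053 - 608)/j(r(-9, Z)) = √(-1053 - 608)/(((1/74)/(-9))) = √(-1661)/(((1/74)*(-⅑))) = (I*√1661)/(-1/666) = (I*√1661)*(-666) = -666*I*√1661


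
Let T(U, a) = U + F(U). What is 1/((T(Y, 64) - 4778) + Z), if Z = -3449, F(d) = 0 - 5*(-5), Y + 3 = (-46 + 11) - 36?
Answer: -1/8276 ≈ -0.00012083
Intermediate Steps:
Y = -74 (Y = -3 + ((-46 + 11) - 36) = -3 + (-35 - 36) = -3 - 71 = -74)
F(d) = 25 (F(d) = 0 + 25 = 25)
T(U, a) = 25 + U (T(U, a) = U + 25 = 25 + U)
1/((T(Y, 64) - 4778) + Z) = 1/(((25 - 74) - 4778) - 3449) = 1/((-49 - 4778) - 3449) = 1/(-4827 - 3449) = 1/(-8276) = -1/8276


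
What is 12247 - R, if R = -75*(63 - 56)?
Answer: 12772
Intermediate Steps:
R = -525 (R = -75*7 = -525)
12247 - R = 12247 - 1*(-525) = 12247 + 525 = 12772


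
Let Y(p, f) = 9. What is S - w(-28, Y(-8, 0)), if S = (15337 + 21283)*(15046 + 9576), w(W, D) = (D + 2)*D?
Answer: 901657541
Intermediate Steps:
w(W, D) = D*(2 + D) (w(W, D) = (2 + D)*D = D*(2 + D))
S = 901657640 (S = 36620*24622 = 901657640)
S - w(-28, Y(-8, 0)) = 901657640 - 9*(2 + 9) = 901657640 - 9*11 = 901657640 - 1*99 = 901657640 - 99 = 901657541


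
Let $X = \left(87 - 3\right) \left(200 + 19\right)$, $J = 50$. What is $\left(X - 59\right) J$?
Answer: $916850$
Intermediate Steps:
$X = 18396$ ($X = 84 \cdot 219 = 18396$)
$\left(X - 59\right) J = \left(18396 - 59\right) 50 = 18337 \cdot 50 = 916850$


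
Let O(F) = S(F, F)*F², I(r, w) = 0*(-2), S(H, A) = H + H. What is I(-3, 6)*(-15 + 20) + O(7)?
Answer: 686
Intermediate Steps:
S(H, A) = 2*H
I(r, w) = 0
O(F) = 2*F³ (O(F) = (2*F)*F² = 2*F³)
I(-3, 6)*(-15 + 20) + O(7) = 0*(-15 + 20) + 2*7³ = 0*5 + 2*343 = 0 + 686 = 686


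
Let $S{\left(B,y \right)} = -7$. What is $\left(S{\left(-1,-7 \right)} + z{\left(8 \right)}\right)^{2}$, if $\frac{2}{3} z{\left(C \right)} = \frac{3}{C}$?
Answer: $\frac{10609}{256} \approx 41.441$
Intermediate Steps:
$z{\left(C \right)} = \frac{9}{2 C}$ ($z{\left(C \right)} = \frac{3 \frac{3}{C}}{2} = \frac{9}{2 C}$)
$\left(S{\left(-1,-7 \right)} + z{\left(8 \right)}\right)^{2} = \left(-7 + \frac{9}{2 \cdot 8}\right)^{2} = \left(-7 + \frac{9}{2} \cdot \frac{1}{8}\right)^{2} = \left(-7 + \frac{9}{16}\right)^{2} = \left(- \frac{103}{16}\right)^{2} = \frac{10609}{256}$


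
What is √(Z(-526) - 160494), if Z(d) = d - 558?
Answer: I*√161578 ≈ 401.97*I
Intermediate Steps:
Z(d) = -558 + d
√(Z(-526) - 160494) = √((-558 - 526) - 160494) = √(-1084 - 160494) = √(-161578) = I*√161578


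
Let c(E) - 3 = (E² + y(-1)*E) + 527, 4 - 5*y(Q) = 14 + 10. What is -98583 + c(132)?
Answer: -81157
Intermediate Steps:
y(Q) = -4 (y(Q) = ⅘ - (14 + 10)/5 = ⅘ - ⅕*24 = ⅘ - 24/5 = -4)
c(E) = 530 + E² - 4*E (c(E) = 3 + ((E² - 4*E) + 527) = 3 + (527 + E² - 4*E) = 530 + E² - 4*E)
-98583 + c(132) = -98583 + (530 + 132² - 4*132) = -98583 + (530 + 17424 - 528) = -98583 + 17426 = -81157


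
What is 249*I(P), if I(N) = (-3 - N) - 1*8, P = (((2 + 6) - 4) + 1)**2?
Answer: -8964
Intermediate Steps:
P = 25 (P = ((8 - 4) + 1)**2 = (4 + 1)**2 = 5**2 = 25)
I(N) = -11 - N (I(N) = (-3 - N) - 8 = -11 - N)
249*I(P) = 249*(-11 - 1*25) = 249*(-11 - 25) = 249*(-36) = -8964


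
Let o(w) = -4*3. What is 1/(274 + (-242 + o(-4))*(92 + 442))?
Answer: -1/135362 ≈ -7.3876e-6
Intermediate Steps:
o(w) = -12
1/(274 + (-242 + o(-4))*(92 + 442)) = 1/(274 + (-242 - 12)*(92 + 442)) = 1/(274 - 254*534) = 1/(274 - 135636) = 1/(-135362) = -1/135362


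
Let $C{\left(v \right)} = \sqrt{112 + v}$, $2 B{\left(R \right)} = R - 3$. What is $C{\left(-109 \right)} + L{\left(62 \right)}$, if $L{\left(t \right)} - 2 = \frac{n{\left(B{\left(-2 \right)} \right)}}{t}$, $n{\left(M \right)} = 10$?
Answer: $\frac{67}{31} + \sqrt{3} \approx 3.8933$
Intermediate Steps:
$B{\left(R \right)} = - \frac{3}{2} + \frac{R}{2}$ ($B{\left(R \right)} = \frac{R - 3}{2} = \frac{-3 + R}{2} = - \frac{3}{2} + \frac{R}{2}$)
$L{\left(t \right)} = 2 + \frac{10}{t}$
$C{\left(-109 \right)} + L{\left(62 \right)} = \sqrt{112 - 109} + \left(2 + \frac{10}{62}\right) = \sqrt{3} + \left(2 + 10 \cdot \frac{1}{62}\right) = \sqrt{3} + \left(2 + \frac{5}{31}\right) = \sqrt{3} + \frac{67}{31} = \frac{67}{31} + \sqrt{3}$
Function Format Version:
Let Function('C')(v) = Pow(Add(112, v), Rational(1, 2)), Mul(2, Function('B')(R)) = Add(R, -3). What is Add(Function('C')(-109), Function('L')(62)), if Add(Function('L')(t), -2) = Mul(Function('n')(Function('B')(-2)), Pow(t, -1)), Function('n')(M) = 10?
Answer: Add(Rational(67, 31), Pow(3, Rational(1, 2))) ≈ 3.8933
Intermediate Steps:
Function('B')(R) = Add(Rational(-3, 2), Mul(Rational(1, 2), R)) (Function('B')(R) = Mul(Rational(1, 2), Add(R, -3)) = Mul(Rational(1, 2), Add(-3, R)) = Add(Rational(-3, 2), Mul(Rational(1, 2), R)))
Function('L')(t) = Add(2, Mul(10, Pow(t, -1)))
Add(Function('C')(-109), Function('L')(62)) = Add(Pow(Add(112, -109), Rational(1, 2)), Add(2, Mul(10, Pow(62, -1)))) = Add(Pow(3, Rational(1, 2)), Add(2, Mul(10, Rational(1, 62)))) = Add(Pow(3, Rational(1, 2)), Add(2, Rational(5, 31))) = Add(Pow(3, Rational(1, 2)), Rational(67, 31)) = Add(Rational(67, 31), Pow(3, Rational(1, 2)))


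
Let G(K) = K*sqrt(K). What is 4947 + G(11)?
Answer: 4947 + 11*sqrt(11) ≈ 4983.5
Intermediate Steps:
G(K) = K**(3/2)
4947 + G(11) = 4947 + 11**(3/2) = 4947 + 11*sqrt(11)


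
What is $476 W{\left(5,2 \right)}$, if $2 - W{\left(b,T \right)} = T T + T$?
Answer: $-1904$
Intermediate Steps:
$W{\left(b,T \right)} = 2 - T - T^{2}$ ($W{\left(b,T \right)} = 2 - \left(T T + T\right) = 2 - \left(T^{2} + T\right) = 2 - \left(T + T^{2}\right) = 2 - T - T^{2}$)
$476 W{\left(5,2 \right)} = 476 \left(2 - 2 - 2^{2}\right) = 476 \left(2 - 2 - 4\right) = 476 \left(-4\right) = -1904$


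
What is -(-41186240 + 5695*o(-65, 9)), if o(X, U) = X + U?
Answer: 41505160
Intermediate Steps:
o(X, U) = U + X
-(-41186240 + 5695*o(-65, 9)) = -5695/(1/((9 - 65) - 7232)) = -5695/(1/(-56 - 7232)) = -5695/(1/(-7288)) = -5695/(-1/7288) = -5695*(-7288) = 41505160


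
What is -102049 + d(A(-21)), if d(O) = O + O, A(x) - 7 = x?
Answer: -102077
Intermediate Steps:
A(x) = 7 + x
d(O) = 2*O
-102049 + d(A(-21)) = -102049 + 2*(7 - 21) = -102049 + 2*(-14) = -102049 - 28 = -102077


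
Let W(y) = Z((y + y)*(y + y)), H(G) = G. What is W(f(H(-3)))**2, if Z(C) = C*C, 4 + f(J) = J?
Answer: 1475789056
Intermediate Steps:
f(J) = -4 + J
Z(C) = C**2
W(y) = 16*y**4 (W(y) = ((y + y)*(y + y))**2 = ((2*y)*(2*y))**2 = (4*y**2)**2 = 16*y**4)
W(f(H(-3)))**2 = (16*(-4 - 3)**4)**2 = (16*(-7)**4)**2 = (16*2401)**2 = 38416**2 = 1475789056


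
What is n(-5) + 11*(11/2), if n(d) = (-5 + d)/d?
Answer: 125/2 ≈ 62.500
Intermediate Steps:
n(d) = (-5 + d)/d
n(-5) + 11*(11/2) = (-5 - 5)/(-5) + 11*(11/2) = -1/5*(-10) + 11*(11*(1/2)) = 2 + 11*(11/2) = 2 + 121/2 = 125/2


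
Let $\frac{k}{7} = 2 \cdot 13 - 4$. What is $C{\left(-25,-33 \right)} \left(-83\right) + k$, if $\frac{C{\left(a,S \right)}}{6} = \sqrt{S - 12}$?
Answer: $154 - 1494 i \sqrt{5} \approx 154.0 - 3340.7 i$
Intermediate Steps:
$C{\left(a,S \right)} = 6 \sqrt{-12 + S}$ ($C{\left(a,S \right)} = 6 \sqrt{S - 12} = 6 \sqrt{-12 + S}$)
$k = 154$ ($k = 7 \left(2 \cdot 13 - 4\right) = 7 \left(26 - 4\right) = 7 \cdot 22 = 154$)
$C{\left(-25,-33 \right)} \left(-83\right) + k = 6 \sqrt{-12 - 33} \left(-83\right) + 154 = 6 \sqrt{-45} \left(-83\right) + 154 = 6 \cdot 3 i \sqrt{5} \left(-83\right) + 154 = 18 i \sqrt{5} \left(-83\right) + 154 = - 1494 i \sqrt{5} + 154 = 154 - 1494 i \sqrt{5}$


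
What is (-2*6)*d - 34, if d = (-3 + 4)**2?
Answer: -46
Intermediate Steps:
d = 1 (d = 1**2 = 1)
(-2*6)*d - 34 = -2*6*1 - 34 = -12*1 - 34 = -12 - 34 = -46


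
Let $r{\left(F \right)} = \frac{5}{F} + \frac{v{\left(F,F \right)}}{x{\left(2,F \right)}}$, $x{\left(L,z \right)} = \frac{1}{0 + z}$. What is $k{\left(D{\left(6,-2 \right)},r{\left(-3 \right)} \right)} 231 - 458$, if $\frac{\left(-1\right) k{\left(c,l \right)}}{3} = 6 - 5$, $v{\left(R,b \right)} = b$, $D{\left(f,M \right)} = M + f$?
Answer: $-1151$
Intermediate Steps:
$x{\left(L,z \right)} = \frac{1}{z}$
$r{\left(F \right)} = F^{2} + \frac{5}{F}$ ($r{\left(F \right)} = \frac{5}{F} + \frac{F}{\frac{1}{F}} = \frac{5}{F} + F F = \frac{5}{F} + F^{2} = F^{2} + \frac{5}{F}$)
$k{\left(c,l \right)} = -3$ ($k{\left(c,l \right)} = - 3 \left(6 - 5\right) = \left(-3\right) 1 = -3$)
$k{\left(D{\left(6,-2 \right)},r{\left(-3 \right)} \right)} 231 - 458 = \left(-3\right) 231 - 458 = -693 - 458 = -1151$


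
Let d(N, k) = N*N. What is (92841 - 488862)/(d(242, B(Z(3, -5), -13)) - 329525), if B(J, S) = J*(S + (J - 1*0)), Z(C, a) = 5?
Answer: 396021/270961 ≈ 1.4615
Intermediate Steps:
B(J, S) = J*(J + S) (B(J, S) = J*(S + (J + 0)) = J*(S + J) = J*(J + S))
d(N, k) = N**2
(92841 - 488862)/(d(242, B(Z(3, -5), -13)) - 329525) = (92841 - 488862)/(242**2 - 329525) = -396021/(58564 - 329525) = -396021/(-270961) = -396021*(-1/270961) = 396021/270961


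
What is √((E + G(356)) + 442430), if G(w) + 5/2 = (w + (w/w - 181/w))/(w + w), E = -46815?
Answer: √200553637022/712 ≈ 628.98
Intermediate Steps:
G(w) = -5/2 + (1 + w - 181/w)/(2*w) (G(w) = -5/2 + (w + (w/w - 181/w))/(w + w) = -5/2 + (w + (1 - 181/w))/((2*w)) = -5/2 + (1 + w - 181/w)*(1/(2*w)) = -5/2 + (1 + w - 181/w)/(2*w))
√((E + G(356)) + 442430) = √((-46815 + (½)*(-181 + 356 - 4*356²)/356²) + 442430) = √((-46815 + (½)*(1/126736)*(-181 + 356 - 4*126736)) + 442430) = √((-46815 + (½)*(1/126736)*(-181 + 356 - 506944)) + 442430) = √((-46815 + (½)*(1/126736)*(-506769)) + 442430) = √((-46815 - 506769/253472) + 442430) = √(-11866798449/253472 + 442430) = √(100276818511/253472) = √200553637022/712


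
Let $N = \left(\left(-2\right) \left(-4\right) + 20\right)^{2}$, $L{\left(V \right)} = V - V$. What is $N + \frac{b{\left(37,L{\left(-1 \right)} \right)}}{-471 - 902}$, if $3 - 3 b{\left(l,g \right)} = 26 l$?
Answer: $\frac{3230255}{4119} \approx 784.23$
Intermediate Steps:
$L{\left(V \right)} = 0$
$b{\left(l,g \right)} = 1 - \frac{26 l}{3}$
$N = 784$ ($N = \left(8 + 20\right)^{2} = 28^{2} = 784$)
$N + \frac{b{\left(37,L{\left(-1 \right)} \right)}}{-471 - 902} = 784 + \frac{1 - \frac{962}{3}}{-471 - 902} = 784 + \frac{1 - \frac{962}{3}}{-1373} = 784 - - \frac{959}{4119} = 784 + \frac{959}{4119} = \frac{3230255}{4119}$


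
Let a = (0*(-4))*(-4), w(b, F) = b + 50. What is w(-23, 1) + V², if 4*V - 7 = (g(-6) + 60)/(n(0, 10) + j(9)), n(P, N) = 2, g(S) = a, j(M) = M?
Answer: 71041/1936 ≈ 36.695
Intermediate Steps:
w(b, F) = 50 + b
a = 0 (a = 0*(-4) = 0)
g(S) = 0
V = 137/44 (V = 7/4 + ((0 + 60)/(2 + 9))/4 = 7/4 + (60/11)/4 = 7/4 + (60*(1/11))/4 = 7/4 + (¼)*(60/11) = 7/4 + 15/11 = 137/44 ≈ 3.1136)
w(-23, 1) + V² = (50 - 23) + (137/44)² = 27 + 18769/1936 = 71041/1936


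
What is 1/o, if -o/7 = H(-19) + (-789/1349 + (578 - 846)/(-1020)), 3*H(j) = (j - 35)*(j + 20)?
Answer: 343995/44119054 ≈ 0.0077970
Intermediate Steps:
H(j) = (-35 + j)*(20 + j)/3 (H(j) = ((j - 35)*(j + 20))/3 = ((-35 + j)*(20 + j))/3 = (-35 + j)*(20 + j)/3)
o = 44119054/343995 (o = -7*((-700/3 - 5*(-19) + (⅓)*(-19)²) + (-789/1349 + (578 - 846)/(-1020))) = -7*((-700/3 + 95 + (⅓)*361) + (-789*1/1349 - 268*(-1/1020))) = -7*((-700/3 + 95 + 361/3) + (-789/1349 + 67/255)) = -7*(-18 - 110812/343995) = -7*(-6302722/343995) = 44119054/343995 ≈ 128.25)
1/o = 1/(44119054/343995) = 343995/44119054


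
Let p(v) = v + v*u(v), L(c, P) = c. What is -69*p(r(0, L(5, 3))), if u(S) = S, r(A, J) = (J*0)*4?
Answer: 0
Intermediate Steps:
r(A, J) = 0 (r(A, J) = 0*4 = 0)
p(v) = v + v² (p(v) = v + v*v = v + v²)
-69*p(r(0, L(5, 3))) = -0*(1 + 0) = -0 = -69*0 = 0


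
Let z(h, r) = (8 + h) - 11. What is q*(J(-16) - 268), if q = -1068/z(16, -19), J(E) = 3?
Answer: 283020/13 ≈ 21771.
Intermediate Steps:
z(h, r) = -3 + h
q = -1068/13 (q = -1068/(-3 + 16) = -1068/13 ≈ -82.154)
q*(J(-16) - 268) = -1068*(3 - 268)/13 = -1068/13*(-265) = 283020/13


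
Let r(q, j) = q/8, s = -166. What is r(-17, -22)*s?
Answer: 1411/4 ≈ 352.75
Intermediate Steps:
r(q, j) = q/8 (r(q, j) = q*(⅛) = q/8)
r(-17, -22)*s = ((⅛)*(-17))*(-166) = -17/8*(-166) = 1411/4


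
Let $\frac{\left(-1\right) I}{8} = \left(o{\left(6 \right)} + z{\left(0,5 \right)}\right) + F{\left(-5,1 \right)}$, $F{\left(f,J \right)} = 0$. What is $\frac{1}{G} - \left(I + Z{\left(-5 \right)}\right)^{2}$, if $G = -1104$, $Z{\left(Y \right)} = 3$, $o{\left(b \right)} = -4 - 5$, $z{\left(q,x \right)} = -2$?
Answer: $- \frac{9142225}{1104} \approx -8281.0$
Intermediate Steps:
$o{\left(b \right)} = -9$ ($o{\left(b \right)} = -4 - 5 = -9$)
$I = 88$ ($I = - 8 \left(\left(-9 - 2\right) + 0\right) = - 8 \left(-11 + 0\right) = \left(-8\right) \left(-11\right) = 88$)
$\frac{1}{G} - \left(I + Z{\left(-5 \right)}\right)^{2} = \frac{1}{-1104} - \left(88 + 3\right)^{2} = - \frac{1}{1104} - 91^{2} = - \frac{1}{1104} - 8281 = - \frac{9142225}{1104}$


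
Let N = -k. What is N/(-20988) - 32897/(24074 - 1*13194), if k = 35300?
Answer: -76594559/57087360 ≈ -1.3417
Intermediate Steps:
N = -35300 (N = -1*35300 = -35300)
N/(-20988) - 32897/(24074 - 1*13194) = -35300/(-20988) - 32897/(24074 - 1*13194) = -35300*(-1/20988) - 32897/(24074 - 13194) = 8825/5247 - 32897/10880 = -76594559/57087360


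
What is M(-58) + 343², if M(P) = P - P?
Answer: 117649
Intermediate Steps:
M(P) = 0
M(-58) + 343² = 0 + 343² = 0 + 117649 = 117649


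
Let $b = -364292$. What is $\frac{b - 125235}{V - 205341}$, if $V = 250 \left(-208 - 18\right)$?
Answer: $\frac{489527}{261841} \approx 1.8696$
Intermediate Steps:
$V = -56500$ ($V = 250 \left(-226\right) = -56500$)
$\frac{b - 125235}{V - 205341} = \frac{-364292 - 125235}{-56500 - 205341} = - \frac{489527}{-261841} = \left(-489527\right) \left(- \frac{1}{261841}\right) = \frac{489527}{261841}$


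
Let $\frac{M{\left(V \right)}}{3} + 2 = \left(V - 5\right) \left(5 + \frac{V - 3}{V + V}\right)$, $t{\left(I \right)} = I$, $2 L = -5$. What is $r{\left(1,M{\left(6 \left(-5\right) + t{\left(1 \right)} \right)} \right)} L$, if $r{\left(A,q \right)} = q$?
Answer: $\frac{41490}{29} \approx 1430.7$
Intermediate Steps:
$L = - \frac{5}{2}$ ($L = \frac{1}{2} \left(-5\right) = - \frac{5}{2} \approx -2.5$)
$M{\left(V \right)} = -6 + 3 \left(-5 + V\right) \left(5 + \frac{-3 + V}{2 V}\right)$ ($M{\left(V \right)} = -6 + 3 \left(V - 5\right) \left(5 + \frac{V - 3}{V + V}\right) = -6 + 3 \left(-5 + V\right) \left(5 + \frac{-3 + V}{2 V}\right)$)
$r{\left(1,M{\left(6 \left(-5\right) + t{\left(1 \right)} \right)} \right)} L = \left(-93 + \frac{33 \left(6 \left(-5\right) + 1\right)}{2} + \frac{45}{2 \left(6 \left(-5\right) + 1\right)}\right) \left(- \frac{5}{2}\right) = \left(-93 + \frac{33 \left(-30 + 1\right)}{2} + \frac{45}{2 \left(-30 + 1\right)}\right) \left(- \frac{5}{2}\right) = \left(-93 + \frac{33}{2} \left(-29\right) + \frac{45}{2 \left(-29\right)}\right) \left(- \frac{5}{2}\right) = \left(-93 - \frac{957}{2} + \frac{45}{2} \left(- \frac{1}{29}\right)\right) \left(- \frac{5}{2}\right) = \left(-93 - \frac{957}{2} - \frac{45}{58}\right) \left(- \frac{5}{2}\right) = \left(- \frac{16596}{29}\right) \left(- \frac{5}{2}\right) = \frac{41490}{29}$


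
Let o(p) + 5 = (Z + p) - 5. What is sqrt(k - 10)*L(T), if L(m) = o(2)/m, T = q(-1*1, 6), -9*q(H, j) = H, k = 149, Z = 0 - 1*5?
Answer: -117*sqrt(139) ≈ -1379.4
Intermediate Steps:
Z = -5 (Z = 0 - 5 = -5)
q(H, j) = -H/9
o(p) = -15 + p (o(p) = -5 + ((-5 + p) - 5) = -5 + (-10 + p) = -15 + p)
T = 1/9 (T = -(-1)/9 = -1/9*(-1) = 1/9 ≈ 0.11111)
L(m) = -13/m (L(m) = (-15 + 2)/m = -13/m)
sqrt(k - 10)*L(T) = sqrt(149 - 10)*(-13/1/9) = sqrt(139)*(-13*9) = sqrt(139)*(-117) = -117*sqrt(139)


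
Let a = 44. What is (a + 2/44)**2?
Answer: 938961/484 ≈ 1940.0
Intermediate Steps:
(a + 2/44)**2 = (44 + 2/44)**2 = (44 + 2*(1/44))**2 = (44 + 1/22)**2 = (969/22)**2 = 938961/484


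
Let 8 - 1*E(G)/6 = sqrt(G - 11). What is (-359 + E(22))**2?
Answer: 97117 + 3732*sqrt(11) ≈ 1.0949e+5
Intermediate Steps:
E(G) = 48 - 6*sqrt(-11 + G) (E(G) = 48 - 6*sqrt(G - 11) = 48 - 6*sqrt(-11 + G))
(-359 + E(22))**2 = (-359 + (48 - 6*sqrt(-11 + 22)))**2 = (-359 + (48 - 6*sqrt(11)))**2 = (-311 - 6*sqrt(11))**2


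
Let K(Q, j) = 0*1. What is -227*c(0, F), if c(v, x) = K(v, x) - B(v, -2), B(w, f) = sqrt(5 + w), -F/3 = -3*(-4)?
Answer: 227*sqrt(5) ≈ 507.59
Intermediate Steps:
F = -36 (F = -(-9)*(-4) = -3*12 = -36)
K(Q, j) = 0
c(v, x) = -sqrt(5 + v) (c(v, x) = 0 - sqrt(5 + v) = -sqrt(5 + v))
-227*c(0, F) = -(-227)*sqrt(5 + 0) = -(-227)*sqrt(5) = 227*sqrt(5)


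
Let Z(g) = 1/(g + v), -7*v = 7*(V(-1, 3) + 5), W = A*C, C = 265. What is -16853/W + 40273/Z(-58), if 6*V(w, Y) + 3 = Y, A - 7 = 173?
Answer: -121024409153/47700 ≈ -2.5372e+6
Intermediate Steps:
A = 180 (A = 7 + 173 = 180)
V(w, Y) = -½ + Y/6
W = 47700 (W = 180*265 = 47700)
v = -5 (v = -((-½ + (⅙)*3) + 5) = -((-½ + ½) + 5) = -(0 + 5) = -5 ≈ -5.0000)
Z(g) = 1/(-5 + g) (Z(g) = 1/(g - 5) = 1/(-5 + g))
-16853/W + 40273/Z(-58) = -16853/47700 + 40273/(1/(-5 - 58)) = -16853*1/47700 + 40273/(1/(-63)) = -16853/47700 + 40273/(-1/63) = -16853/47700 + 40273*(-63) = -16853/47700 - 2537199 = -121024409153/47700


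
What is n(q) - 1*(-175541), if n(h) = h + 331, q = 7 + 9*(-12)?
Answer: 175771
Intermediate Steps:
q = -101 (q = 7 - 108 = -101)
n(h) = 331 + h
n(q) - 1*(-175541) = (331 - 101) - 1*(-175541) = 230 + 175541 = 175771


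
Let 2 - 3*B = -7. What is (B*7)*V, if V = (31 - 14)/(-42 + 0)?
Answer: -17/2 ≈ -8.5000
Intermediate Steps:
B = 3 (B = 2/3 - 1/3*(-7) = 2/3 + 7/3 = 3)
V = -17/42 (V = 17/(-42) = 17*(-1/42) = -17/42 ≈ -0.40476)
(B*7)*V = (3*7)*(-17/42) = 21*(-17/42) = -17/2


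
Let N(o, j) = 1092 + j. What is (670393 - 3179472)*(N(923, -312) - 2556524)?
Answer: 6412563599776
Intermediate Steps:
(670393 - 3179472)*(N(923, -312) - 2556524) = (670393 - 3179472)*((1092 - 312) - 2556524) = -2509079*(780 - 2556524) = -2509079*(-2555744) = 6412563599776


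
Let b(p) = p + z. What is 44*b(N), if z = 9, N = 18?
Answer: 1188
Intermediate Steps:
b(p) = 9 + p (b(p) = p + 9 = 9 + p)
44*b(N) = 44*(9 + 18) = 44*27 = 1188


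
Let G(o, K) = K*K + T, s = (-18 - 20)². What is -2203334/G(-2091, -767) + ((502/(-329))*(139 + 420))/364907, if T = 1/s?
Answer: -382205186875703194/101984932807312751 ≈ -3.7477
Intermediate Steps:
s = 1444 (s = (-38)² = 1444)
T = 1/1444 ≈ 0.00069252
G(o, K) = 1/1444 + K² (G(o, K) = K*K + 1/1444 = K² + 1/1444 = 1/1444 + K²)
-2203334/G(-2091, -767) + ((502/(-329))*(139 + 420))/364907 = -2203334/(1/1444 + (-767)²) + ((502/(-329))*(139 + 420))/364907 = -2203334/(1/1444 + 588289) + ((502*(-1/329))*559)*(1/364907) = -2203334/849489317/1444 - 502/329*559*(1/364907) = -2203334*1444/849489317 - 280618/329*1/364907 = -3181614296/849489317 - 280618/120054403 = -382205186875703194/101984932807312751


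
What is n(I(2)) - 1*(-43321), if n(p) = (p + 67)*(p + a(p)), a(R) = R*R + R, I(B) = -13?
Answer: 51043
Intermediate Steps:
a(R) = R + R² (a(R) = R² + R = R + R²)
n(p) = (67 + p)*(p + p*(1 + p)) (n(p) = (p + 67)*(p + p*(1 + p)) = (67 + p)*(p + p*(1 + p)))
n(I(2)) - 1*(-43321) = -13*(134 + (-13)² + 69*(-13)) - 1*(-43321) = -13*(134 + 169 - 897) + 43321 = -13*(-594) + 43321 = 7722 + 43321 = 51043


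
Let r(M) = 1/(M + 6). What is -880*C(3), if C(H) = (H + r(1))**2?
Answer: -425920/49 ≈ -8692.3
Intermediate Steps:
r(M) = 1/(6 + M)
C(H) = (1/7 + H)**2 (C(H) = (H + 1/(6 + 1))**2 = (H + 1/7)**2 = (1/7 + H)**2)
-880*C(3) = -880*(1 + 7*3)**2/49 = -880*(1 + 21)**2/49 = -880*22**2/49 = -880*484/49 = -425920/49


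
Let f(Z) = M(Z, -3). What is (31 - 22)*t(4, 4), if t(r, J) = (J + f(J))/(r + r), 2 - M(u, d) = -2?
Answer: 9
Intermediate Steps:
M(u, d) = 4 (M(u, d) = 2 - 1*(-2) = 2 + 2 = 4)
f(Z) = 4
t(r, J) = (4 + J)/(2*r) (t(r, J) = (J + 4)/(r + r) = (4 + J)/((2*r)) = (4 + J)*(1/(2*r)) = (4 + J)/(2*r))
(31 - 22)*t(4, 4) = (31 - 22)*((½)*(4 + 4)/4) = 9*((½)*(¼)*8) = 9*1 = 9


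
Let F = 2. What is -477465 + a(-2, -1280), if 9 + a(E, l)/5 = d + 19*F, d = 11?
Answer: -477265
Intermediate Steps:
a(E, l) = 200 (a(E, l) = -45 + 5*(11 + 19*2) = -45 + 5*(11 + 38) = -45 + 5*49 = -45 + 245 = 200)
-477465 + a(-2, -1280) = -477465 + 200 = -477265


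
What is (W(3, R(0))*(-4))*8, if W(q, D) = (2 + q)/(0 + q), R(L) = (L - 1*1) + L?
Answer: -160/3 ≈ -53.333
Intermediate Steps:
R(L) = -1 + 2*L (R(L) = (L - 1) + L = (-1 + L) + L = -1 + 2*L)
W(q, D) = (2 + q)/q
(W(3, R(0))*(-4))*8 = (((2 + 3)/3)*(-4))*8 = (((⅓)*5)*(-4))*8 = ((5/3)*(-4))*8 = -20/3*8 = -160/3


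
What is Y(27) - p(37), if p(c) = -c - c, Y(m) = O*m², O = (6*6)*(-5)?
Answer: -131146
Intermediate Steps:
O = -180 (O = 36*(-5) = -180)
Y(m) = -180*m²
p(c) = -2*c
Y(27) - p(37) = -180*27² - (-2)*37 = -180*729 - 1*(-74) = -131220 + 74 = -131146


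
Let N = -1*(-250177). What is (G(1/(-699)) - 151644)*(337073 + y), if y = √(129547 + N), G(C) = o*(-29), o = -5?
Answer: -51066222427 - 302998*√94931 ≈ -5.1160e+10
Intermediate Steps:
N = 250177
G(C) = 145 (G(C) = -5*(-29) = 145)
y = 2*√94931 (y = √(129547 + 250177) = √379724 = 2*√94931 ≈ 616.22)
(G(1/(-699)) - 151644)*(337073 + y) = (145 - 151644)*(337073 + 2*√94931) = -151499*(337073 + 2*√94931) = -51066222427 - 302998*√94931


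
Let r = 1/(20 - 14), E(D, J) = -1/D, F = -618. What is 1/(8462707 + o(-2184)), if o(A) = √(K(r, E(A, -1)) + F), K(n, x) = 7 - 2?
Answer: 8462707/71617409768462 - I*√613/71617409768462 ≈ 1.1817e-7 - 3.4571e-13*I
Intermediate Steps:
r = ⅙ (r = 1/6 = ⅙ ≈ 0.16667)
K(n, x) = 5
o(A) = I*√613 (o(A) = √(5 - 618) = √(-613) = I*√613)
1/(8462707 + o(-2184)) = 1/(8462707 + I*√613)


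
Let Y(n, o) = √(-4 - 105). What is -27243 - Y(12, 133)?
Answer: -27243 - I*√109 ≈ -27243.0 - 10.44*I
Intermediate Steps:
Y(n, o) = I*√109 (Y(n, o) = √(-109) = I*√109)
-27243 - Y(12, 133) = -27243 - I*√109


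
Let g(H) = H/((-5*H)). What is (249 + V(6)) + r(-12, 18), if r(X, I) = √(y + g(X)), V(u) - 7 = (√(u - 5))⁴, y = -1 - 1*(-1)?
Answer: 257 + I*√5/5 ≈ 257.0 + 0.44721*I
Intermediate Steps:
g(H) = -⅕ (g(H) = H*(-1/(5*H)) = -⅕)
y = 0 (y = -1 + 1 = 0)
V(u) = 7 + (-5 + u)² (V(u) = 7 + (√(u - 5))⁴ = 7 + (√(-5 + u))⁴ = 7 + (-5 + u)²)
r(X, I) = I*√5/5 (r(X, I) = √(0 - ⅕) = √(-⅕) = I*√5/5)
(249 + V(6)) + r(-12, 18) = (249 + (7 + (-5 + 6)²)) + I*√5/5 = (249 + (7 + 1²)) + I*√5/5 = (249 + (7 + 1)) + I*√5/5 = (249 + 8) + I*√5/5 = 257 + I*√5/5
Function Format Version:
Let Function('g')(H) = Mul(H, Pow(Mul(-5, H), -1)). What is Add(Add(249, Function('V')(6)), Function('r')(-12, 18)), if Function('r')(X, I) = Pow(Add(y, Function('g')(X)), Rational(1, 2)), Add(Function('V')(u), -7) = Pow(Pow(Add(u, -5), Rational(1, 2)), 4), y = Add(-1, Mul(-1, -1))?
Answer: Add(257, Mul(Rational(1, 5), I, Pow(5, Rational(1, 2)))) ≈ Add(257.00, Mul(0.44721, I))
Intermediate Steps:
Function('g')(H) = Rational(-1, 5) (Function('g')(H) = Mul(H, Mul(Rational(-1, 5), Pow(H, -1))) = Rational(-1, 5))
y = 0 (y = Add(-1, 1) = 0)
Function('V')(u) = Add(7, Pow(Add(-5, u), 2)) (Function('V')(u) = Add(7, Pow(Pow(Add(u, -5), Rational(1, 2)), 4)) = Add(7, Pow(Pow(Add(-5, u), Rational(1, 2)), 4)) = Add(7, Pow(Add(-5, u), 2)))
Function('r')(X, I) = Mul(Rational(1, 5), I, Pow(5, Rational(1, 2))) (Function('r')(X, I) = Pow(Add(0, Rational(-1, 5)), Rational(1, 2)) = Pow(Rational(-1, 5), Rational(1, 2)) = Mul(Rational(1, 5), I, Pow(5, Rational(1, 2))))
Add(Add(249, Function('V')(6)), Function('r')(-12, 18)) = Add(Add(249, Add(7, Pow(Add(-5, 6), 2))), Mul(Rational(1, 5), I, Pow(5, Rational(1, 2)))) = Add(Add(249, Add(7, Pow(1, 2))), Mul(Rational(1, 5), I, Pow(5, Rational(1, 2)))) = Add(Add(249, Add(7, 1)), Mul(Rational(1, 5), I, Pow(5, Rational(1, 2)))) = Add(Add(249, 8), Mul(Rational(1, 5), I, Pow(5, Rational(1, 2)))) = Add(257, Mul(Rational(1, 5), I, Pow(5, Rational(1, 2))))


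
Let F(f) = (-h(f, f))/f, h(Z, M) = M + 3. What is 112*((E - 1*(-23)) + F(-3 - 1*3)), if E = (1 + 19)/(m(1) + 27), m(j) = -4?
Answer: 60200/23 ≈ 2617.4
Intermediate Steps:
h(Z, M) = 3 + M
E = 20/23 (E = (1 + 19)/(-4 + 27) = 20/23 ≈ 0.86957)
F(f) = (-3 - f)/f (F(f) = (-(3 + f))/f = (-3 - f)/f)
112*((E - 1*(-23)) + F(-3 - 1*3)) = 112*((20/23 - 1*(-23)) + (-3 - (-3 - 1*3))/(-3 - 1*3)) = 112*((20/23 + 23) + (-3 - (-3 - 3))/(-3 - 3)) = 112*(549/23 + (-3 - 1*(-6))/(-6)) = 112*(549/23 - (-3 + 6)/6) = 112*(549/23 - ⅙*3) = 112*(549/23 - ½) = 112*(1075/46) = 60200/23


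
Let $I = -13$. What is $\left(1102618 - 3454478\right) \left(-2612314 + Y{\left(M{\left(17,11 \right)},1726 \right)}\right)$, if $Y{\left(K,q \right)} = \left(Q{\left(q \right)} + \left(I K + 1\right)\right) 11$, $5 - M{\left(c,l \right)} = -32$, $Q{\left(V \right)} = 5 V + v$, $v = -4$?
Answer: $5933056036880$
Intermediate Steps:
$Q{\left(V \right)} = -4 + 5 V$ ($Q{\left(V \right)} = 5 V - 4 = -4 + 5 V$)
$M{\left(c,l \right)} = 37$ ($M{\left(c,l \right)} = 5 - -32 = 5 + 32 = 37$)
$Y{\left(K,q \right)} = -33 - 143 K + 55 q$ ($Y{\left(K,q \right)} = \left(\left(-4 + 5 q\right) - \left(-1 + 13 K\right)\right) 11 = \left(-3 - 13 K + 5 q\right) 11 = -33 - 143 K + 55 q$)
$\left(1102618 - 3454478\right) \left(-2612314 + Y{\left(M{\left(17,11 \right)},1726 \right)}\right) = \left(1102618 - 3454478\right) \left(-2612314 - -89606\right) = - 2351860 \left(-2612314 - -89606\right) = - 2351860 \left(-2612314 + 89606\right) = \left(-2351860\right) \left(-2522708\right) = 5933056036880$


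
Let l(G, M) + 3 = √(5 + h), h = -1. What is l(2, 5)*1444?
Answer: -1444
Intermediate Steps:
l(G, M) = -1 (l(G, M) = -3 + √(5 - 1) = -3 + √4 = -3 + 2 = -1)
l(2, 5)*1444 = -1*1444 = -1444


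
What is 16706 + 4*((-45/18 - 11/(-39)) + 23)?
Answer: 654776/39 ≈ 16789.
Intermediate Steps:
16706 + 4*((-45/18 - 11/(-39)) + 23) = 16706 + 4*((-45*1/18 - 11*(-1/39)) + 23) = 16706 + 4*((-5/2 + 11/39) + 23) = 16706 + 4*(-173/78 + 23) = 16706 + 4*(1621/78) = 16706 + 3242/39 = 654776/39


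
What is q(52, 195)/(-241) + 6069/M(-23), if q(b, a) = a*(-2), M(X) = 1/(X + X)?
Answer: -67280544/241 ≈ -2.7917e+5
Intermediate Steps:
M(X) = 1/(2*X)
q(b, a) = -2*a
q(52, 195)/(-241) + 6069/M(-23) = -2*195/(-241) + 6069/(((½)/(-23))) = -390*(-1/241) + 6069/(((½)*(-1/23))) = 390/241 + 6069/(-1/46) = 390/241 + 6069*(-46) = 390/241 - 279174 = -67280544/241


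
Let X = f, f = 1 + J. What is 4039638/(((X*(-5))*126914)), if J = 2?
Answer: -673273/317285 ≈ -2.1220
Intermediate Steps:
f = 3 (f = 1 + 2 = 3)
X = 3
4039638/(((X*(-5))*126914)) = 4039638/(((3*(-5))*126914)) = 4039638/((-15*126914)) = 4039638/(-1903710) = 4039638*(-1/1903710) = -673273/317285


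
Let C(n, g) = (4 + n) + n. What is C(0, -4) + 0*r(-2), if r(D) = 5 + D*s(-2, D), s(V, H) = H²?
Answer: 4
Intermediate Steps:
C(n, g) = 4 + 2*n
r(D) = 5 + D³ (r(D) = 5 + D*D² = 5 + D³)
C(0, -4) + 0*r(-2) = (4 + 2*0) + 0*(5 + (-2)³) = (4 + 0) + 0*(5 - 8) = 4 + 0*(-3) = 4 + 0 = 4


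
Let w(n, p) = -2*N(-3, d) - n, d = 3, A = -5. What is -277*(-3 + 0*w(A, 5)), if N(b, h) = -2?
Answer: 831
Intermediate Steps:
w(n, p) = 4 - n (w(n, p) = -2*(-2) - n = 4 - n)
-277*(-3 + 0*w(A, 5)) = -277*(-3 + 0*(4 - 1*(-5))) = -277*(-3 + 0*(4 + 5)) = -277*(-3 + 0*9) = -277*(-3 + 0) = -277*(-3) = 831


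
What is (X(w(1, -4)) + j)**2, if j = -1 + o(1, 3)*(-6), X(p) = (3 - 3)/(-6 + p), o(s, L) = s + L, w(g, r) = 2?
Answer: 625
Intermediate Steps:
o(s, L) = L + s
X(p) = 0 (X(p) = 0/(-6 + p) = 0)
j = -25 (j = -1 + (3 + 1)*(-6) = -1 + 4*(-6) = -1 - 24 = -25)
(X(w(1, -4)) + j)**2 = (0 - 25)**2 = (-25)**2 = 625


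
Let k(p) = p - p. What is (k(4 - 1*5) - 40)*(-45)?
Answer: 1800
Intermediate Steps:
k(p) = 0
(k(4 - 1*5) - 40)*(-45) = (0 - 40)*(-45) = -40*(-45) = 1800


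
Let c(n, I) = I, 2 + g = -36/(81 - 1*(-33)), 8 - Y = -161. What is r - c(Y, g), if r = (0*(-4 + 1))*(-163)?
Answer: 44/19 ≈ 2.3158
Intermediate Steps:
Y = 169 (Y = 8 - 1*(-161) = 8 + 161 = 169)
g = -44/19 (g = -2 - 36/(81 - 1*(-33)) = -2 - 36/(81 + 33) = -2 - 36/114 = -2 - 36*1/114 = -2 - 6/19 = -44/19 ≈ -2.3158)
r = 0 (r = (0*(-3))*(-163) = 0*(-163) = 0)
r - c(Y, g) = 0 - 1*(-44/19) = 0 + 44/19 = 44/19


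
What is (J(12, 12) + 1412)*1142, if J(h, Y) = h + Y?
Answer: 1639912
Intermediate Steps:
J(h, Y) = Y + h
(J(12, 12) + 1412)*1142 = ((12 + 12) + 1412)*1142 = (24 + 1412)*1142 = 1436*1142 = 1639912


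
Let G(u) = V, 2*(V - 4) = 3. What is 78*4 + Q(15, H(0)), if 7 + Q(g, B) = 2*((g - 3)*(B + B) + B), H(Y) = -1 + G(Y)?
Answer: 530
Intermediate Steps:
V = 11/2 (V = 4 + (½)*3 = 4 + 3/2 = 11/2 ≈ 5.5000)
G(u) = 11/2
H(Y) = 9/2 (H(Y) = -1 + 11/2 = 9/2)
Q(g, B) = -7 + 2*B + 4*B*(-3 + g) (Q(g, B) = -7 + 2*((g - 3)*(B + B) + B) = -7 + 2*((-3 + g)*(2*B) + B) = -7 + 2*(2*B*(-3 + g) + B) = -7 + 2*(B + 2*B*(-3 + g)) = -7 + (2*B + 4*B*(-3 + g)) = -7 + 2*B + 4*B*(-3 + g))
78*4 + Q(15, H(0)) = 78*4 + (-7 - 10*9/2 + 4*(9/2)*15) = 312 + (-7 - 45 + 270) = 312 + 218 = 530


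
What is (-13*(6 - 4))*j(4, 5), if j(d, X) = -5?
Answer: 130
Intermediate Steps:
(-13*(6 - 4))*j(4, 5) = -13*(6 - 4)*(-5) = -13*2*(-5) = -26*(-5) = 130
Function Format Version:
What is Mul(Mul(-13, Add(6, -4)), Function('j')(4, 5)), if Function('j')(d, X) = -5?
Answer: 130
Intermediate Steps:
Mul(Mul(-13, Add(6, -4)), Function('j')(4, 5)) = Mul(Mul(-13, Add(6, -4)), -5) = Mul(Mul(-13, 2), -5) = Mul(-26, -5) = 130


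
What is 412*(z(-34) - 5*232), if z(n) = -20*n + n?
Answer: -211768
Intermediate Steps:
z(n) = -19*n
412*(z(-34) - 5*232) = 412*(-19*(-34) - 5*232) = 412*(646 - 1160) = 412*(-514) = -211768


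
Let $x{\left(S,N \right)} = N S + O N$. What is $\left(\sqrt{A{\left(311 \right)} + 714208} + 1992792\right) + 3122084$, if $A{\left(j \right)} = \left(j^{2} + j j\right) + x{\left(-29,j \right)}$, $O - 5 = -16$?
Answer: $5114876 + \sqrt{895210} \approx 5.1158 \cdot 10^{6}$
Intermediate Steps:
$O = -11$ ($O = 5 - 16 = -11$)
$x{\left(S,N \right)} = - 11 N + N S$ ($x{\left(S,N \right)} = N S - 11 N = - 11 N + N S$)
$A{\left(j \right)} = - 40 j + 2 j^{2}$ ($A{\left(j \right)} = \left(j^{2} + j j\right) + j \left(-11 - 29\right) = \left(j^{2} + j^{2}\right) + j \left(-40\right) = 2 j^{2} - 40 j = - 40 j + 2 j^{2}$)
$\left(\sqrt{A{\left(311 \right)} + 714208} + 1992792\right) + 3122084 = \left(\sqrt{2 \cdot 311 \left(-20 + 311\right) + 714208} + 1992792\right) + 3122084 = \left(\sqrt{2 \cdot 311 \cdot 291 + 714208} + 1992792\right) + 3122084 = \left(\sqrt{181002 + 714208} + 1992792\right) + 3122084 = \left(\sqrt{895210} + 1992792\right) + 3122084 = \left(1992792 + \sqrt{895210}\right) + 3122084 = 5114876 + \sqrt{895210}$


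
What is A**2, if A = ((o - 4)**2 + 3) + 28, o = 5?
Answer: 1024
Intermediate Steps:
A = 32 (A = ((5 - 4)**2 + 3) + 28 = (1**2 + 3) + 28 = (1 + 3) + 28 = 4 + 28 = 32)
A**2 = 32**2 = 1024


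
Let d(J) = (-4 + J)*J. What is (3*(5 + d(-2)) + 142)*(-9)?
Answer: -1737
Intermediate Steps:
d(J) = J*(-4 + J)
(3*(5 + d(-2)) + 142)*(-9) = (3*(5 - 2*(-4 - 2)) + 142)*(-9) = (3*(5 - 2*(-6)) + 142)*(-9) = (3*(5 + 12) + 142)*(-9) = (3*17 + 142)*(-9) = (51 + 142)*(-9) = 193*(-9) = -1737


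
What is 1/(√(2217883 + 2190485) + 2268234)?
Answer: 378039/857480178398 - √275523/1286220267597 ≈ 4.4046e-7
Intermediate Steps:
1/(√(2217883 + 2190485) + 2268234) = 1/(√4408368 + 2268234) = 1/(4*√275523 + 2268234) = 1/(2268234 + 4*√275523)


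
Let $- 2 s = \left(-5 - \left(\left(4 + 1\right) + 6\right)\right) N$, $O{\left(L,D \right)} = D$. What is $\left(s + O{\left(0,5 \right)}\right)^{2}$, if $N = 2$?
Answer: $441$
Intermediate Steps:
$s = 16$ ($s = - \frac{\left(-5 - \left(\left(4 + 1\right) + 6\right)\right) 2}{2} = - \frac{\left(-5 - \left(5 + 6\right)\right) 2}{2} = - \frac{\left(-5 - 11\right) 2}{2} = - \frac{\left(-16\right) 2}{2} = \left(- \frac{1}{2}\right) \left(-32\right) = 16$)
$\left(s + O{\left(0,5 \right)}\right)^{2} = \left(16 + 5\right)^{2} = 21^{2} = 441$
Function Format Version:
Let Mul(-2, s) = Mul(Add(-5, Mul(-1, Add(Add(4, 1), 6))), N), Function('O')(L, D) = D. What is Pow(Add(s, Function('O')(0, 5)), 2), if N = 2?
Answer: 441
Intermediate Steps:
s = 16 (s = Mul(Rational(-1, 2), Mul(Add(-5, Mul(-1, Add(Add(4, 1), 6))), 2)) = Mul(Rational(-1, 2), Mul(Add(-5, Mul(-1, Add(5, 6))), 2)) = Mul(Rational(-1, 2), Mul(Add(-5, Mul(-1, 11)), 2)) = Mul(Rational(-1, 2), Mul(Add(-5, -11), 2)) = Mul(Rational(-1, 2), Mul(-16, 2)) = Mul(Rational(-1, 2), -32) = 16)
Pow(Add(s, Function('O')(0, 5)), 2) = Pow(Add(16, 5), 2) = Pow(21, 2) = 441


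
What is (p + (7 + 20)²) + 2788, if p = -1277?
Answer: 2240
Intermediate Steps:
(p + (7 + 20)²) + 2788 = (-1277 + (7 + 20)²) + 2788 = (-1277 + 27²) + 2788 = (-1277 + 729) + 2788 = -548 + 2788 = 2240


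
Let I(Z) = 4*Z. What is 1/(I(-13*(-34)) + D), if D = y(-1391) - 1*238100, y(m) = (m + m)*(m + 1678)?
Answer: -1/1034766 ≈ -9.6640e-7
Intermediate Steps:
y(m) = 2*m*(1678 + m) (y(m) = (2*m)*(1678 + m) = 2*m*(1678 + m))
D = -1036534 (D = 2*(-1391)*(1678 - 1391) - 1*238100 = 2*(-1391)*287 - 238100 = -798434 - 238100 = -1036534)
1/(I(-13*(-34)) + D) = 1/(4*(-13*(-34)) - 1036534) = 1/(4*442 - 1036534) = 1/(1768 - 1036534) = 1/(-1034766) = -1/1034766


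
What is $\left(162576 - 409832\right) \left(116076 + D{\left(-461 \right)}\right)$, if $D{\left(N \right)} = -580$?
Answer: $-28557078976$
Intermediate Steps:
$\left(162576 - 409832\right) \left(116076 + D{\left(-461 \right)}\right) = \left(162576 - 409832\right) \left(116076 - 580\right) = \left(-247256\right) 115496 = -28557078976$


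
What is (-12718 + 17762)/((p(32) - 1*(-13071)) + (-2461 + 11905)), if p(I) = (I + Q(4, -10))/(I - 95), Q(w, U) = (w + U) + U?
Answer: 317772/1418429 ≈ 0.22403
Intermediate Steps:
Q(w, U) = w + 2*U (Q(w, U) = (U + w) + U = w + 2*U)
p(I) = (-16 + I)/(-95 + I) (p(I) = (I + (4 + 2*(-10)))/(I - 95) = (I + (4 - 20))/(-95 + I) = (I - 16)/(-95 + I) = (-16 + I)/(-95 + I))
(-12718 + 17762)/((p(32) - 1*(-13071)) + (-2461 + 11905)) = (-12718 + 17762)/(((-16 + 32)/(-95 + 32) - 1*(-13071)) + (-2461 + 11905)) = 5044/((16/(-63) + 13071) + 9444) = 5044/((-1/63*16 + 13071) + 9444) = 5044/((-16/63 + 13071) + 9444) = 5044/(823457/63 + 9444) = 5044/(1418429/63) = 5044*(63/1418429) = 317772/1418429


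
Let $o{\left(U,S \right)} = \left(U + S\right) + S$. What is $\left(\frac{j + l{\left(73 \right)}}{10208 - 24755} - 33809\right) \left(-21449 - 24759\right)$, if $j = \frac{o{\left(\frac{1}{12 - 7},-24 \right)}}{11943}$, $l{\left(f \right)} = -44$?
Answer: $\frac{1357082760698471168}{868674105} \approx 1.5622 \cdot 10^{9}$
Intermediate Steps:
$o{\left(U,S \right)} = U + 2 S$ ($o{\left(U,S \right)} = \left(S + U\right) + S = U + 2 S$)
$j = - \frac{239}{59715}$ ($j = \frac{\frac{1}{12 - 7} + 2 \left(-24\right)}{11943} = \left(\frac{1}{5} - 48\right) \frac{1}{11943} = \left(- \frac{239}{5}\right) \frac{1}{11943} = - \frac{239}{59715} \approx -0.0040023$)
$\left(\frac{j + l{\left(73 \right)}}{10208 - 24755} - 33809\right) \left(-21449 - 24759\right) = \left(\frac{- \frac{239}{59715} - 44}{10208 - 24755} - 33809\right) \left(-21449 - 24759\right) = \left(- \frac{2627699}{59715 \left(-14547\right)} - 33809\right) \left(-46208\right) = \left(\left(- \frac{2627699}{59715}\right) \left(- \frac{1}{14547}\right) - 33809\right) \left(-46208\right) = \left(\frac{2627699}{868674105} - 33809\right) \left(-46208\right) = \left(- \frac{29369000188246}{868674105}\right) \left(-46208\right) = \frac{1357082760698471168}{868674105}$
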